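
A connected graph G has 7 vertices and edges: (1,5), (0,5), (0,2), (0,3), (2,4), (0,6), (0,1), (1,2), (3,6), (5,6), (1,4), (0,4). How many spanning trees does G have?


By Kirchhoff's matrix tree theorem, the number of spanning trees equals
the determinant of any cofactor of the Laplacian matrix L.
G has 7 vertices and 12 edges.
Computing the (6 x 6) cofactor determinant gives 272.

272


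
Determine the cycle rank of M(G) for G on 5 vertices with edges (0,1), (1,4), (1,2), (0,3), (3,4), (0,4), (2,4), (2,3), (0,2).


Cycle rank (nullity) = |E| - r(M) = |E| - (|V| - c).
|E| = 9, |V| = 5, c = 1.
Nullity = 9 - (5 - 1) = 9 - 4 = 5.

5


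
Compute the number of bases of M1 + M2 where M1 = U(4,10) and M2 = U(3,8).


Bases of a direct sum M1 + M2: |B| = |B(M1)| * |B(M2)|.
|B(U(4,10))| = C(10,4) = 210.
|B(U(3,8))| = C(8,3) = 56.
Total bases = 210 * 56 = 11760.

11760


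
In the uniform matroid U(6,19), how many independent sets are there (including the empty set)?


Independent sets of U(6,19) are all subsets of size <= 6.
Count = (19 choose 0) + (19 choose 1) + (19 choose 2) + (19 choose 3) + (19 choose 4) + (19 choose 5) + (19 choose 6)
     = 1 + 19 + 171 + 969 + 3876 + 11628 + 27132
     = 43796.

43796


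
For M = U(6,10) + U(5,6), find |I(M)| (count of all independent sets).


For a direct sum, |I(M1+M2)| = |I(M1)| * |I(M2)|.
|I(U(6,10))| = sum C(10,k) for k=0..6 = 848.
|I(U(5,6))| = sum C(6,k) for k=0..5 = 63.
Total = 848 * 63 = 53424.

53424


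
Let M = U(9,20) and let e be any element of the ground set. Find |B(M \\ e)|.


Deleting e from U(9,20) gives U(9,19) since n > r.
Bases of U(9,19) = C(19,9) = 92378.

92378


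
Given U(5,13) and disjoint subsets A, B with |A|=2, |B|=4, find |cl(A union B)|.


|A union B| = 2 + 4 = 6 (disjoint).
In U(5,13), cl(S) = S if |S| < 5, else cl(S) = E.
Since 6 >= 5, cl(A union B) = E.
|cl(A union B)| = 13.

13


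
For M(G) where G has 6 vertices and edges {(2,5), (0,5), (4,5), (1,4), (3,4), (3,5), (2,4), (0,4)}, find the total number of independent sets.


An independent set in a graphic matroid is an acyclic edge subset.
G has 6 vertices and 8 edges.
Enumerate all 2^8 = 256 subsets, checking for acyclicity.
Total independent sets = 162.

162


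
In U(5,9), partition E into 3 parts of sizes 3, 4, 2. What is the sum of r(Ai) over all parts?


r(Ai) = min(|Ai|, 5) for each part.
Sum = min(3,5) + min(4,5) + min(2,5)
    = 3 + 4 + 2
    = 9.

9


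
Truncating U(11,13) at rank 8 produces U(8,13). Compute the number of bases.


Truncating U(11,13) to rank 8 gives U(8,13).
Bases of U(8,13) are all 8-element subsets of 13 elements.
Number of bases = C(13,8) = 13! / (8! * 5!) = 1287.

1287


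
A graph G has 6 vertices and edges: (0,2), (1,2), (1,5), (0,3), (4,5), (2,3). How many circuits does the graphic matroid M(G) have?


A circuit in a graphic matroid = edge set of a simple cycle.
G has 6 vertices and 6 edges.
Enumerating all minimal edge subsets forming cycles...
Total circuits found: 1.

1


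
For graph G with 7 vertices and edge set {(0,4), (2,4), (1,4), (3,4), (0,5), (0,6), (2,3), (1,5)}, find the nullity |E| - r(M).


Cycle rank (nullity) = |E| - r(M) = |E| - (|V| - c).
|E| = 8, |V| = 7, c = 1.
Nullity = 8 - (7 - 1) = 8 - 6 = 2.

2


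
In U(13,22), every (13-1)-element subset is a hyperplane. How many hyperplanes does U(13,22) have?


Hyperplanes of U(13,22) are flats of rank 12.
In a uniform matroid, these are exactly the (12)-element subsets.
Count = (22 choose 12) = 646646.

646646


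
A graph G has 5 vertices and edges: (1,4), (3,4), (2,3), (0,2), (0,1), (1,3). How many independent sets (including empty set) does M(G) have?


An independent set in a graphic matroid is an acyclic edge subset.
G has 5 vertices and 6 edges.
Enumerate all 2^6 = 64 subsets, checking for acyclicity.
Total independent sets = 52.

52


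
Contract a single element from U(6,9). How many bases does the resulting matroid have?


Contracting e from U(6,9) gives U(5,8).
Bases of U(5,8) = (8 choose 5) = 56.

56


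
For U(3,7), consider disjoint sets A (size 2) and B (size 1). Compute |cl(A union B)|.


|A union B| = 2 + 1 = 3 (disjoint).
In U(3,7), cl(S) = S if |S| < 3, else cl(S) = E.
Since 3 >= 3, cl(A union B) = E.
|cl(A union B)| = 7.

7


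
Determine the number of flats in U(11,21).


Flats of U(11,21): every subset of size < 11 is a flat, plus E itself.
Count = C(21,0) + C(21,1) + C(21,2) + C(21,3) + C(21,4) + C(21,5) + C(21,6) + C(21,7) + C(21,8) + C(21,9) + C(21,10) + 1
     = 1 + 21 + 210 + 1330 + 5985 + 20349 + 54264 + 116280 + 203490 + 293930 + 352716 + 1
     = 1048577.

1048577


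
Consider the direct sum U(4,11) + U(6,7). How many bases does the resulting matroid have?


Bases of a direct sum M1 + M2: |B| = |B(M1)| * |B(M2)|.
|B(U(4,11))| = C(11,4) = 330.
|B(U(6,7))| = C(7,6) = 7.
Total bases = 330 * 7 = 2310.

2310


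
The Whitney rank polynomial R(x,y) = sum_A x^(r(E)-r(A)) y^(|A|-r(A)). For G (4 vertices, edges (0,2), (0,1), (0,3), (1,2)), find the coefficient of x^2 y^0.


R(x,y) = sum over A in 2^E of x^(r(E)-r(A)) * y^(|A|-r(A)).
G has 4 vertices, 4 edges. r(E) = 3.
Enumerate all 2^4 = 16 subsets.
Count subsets with r(E)-r(A)=2 and |A|-r(A)=0: 4.

4


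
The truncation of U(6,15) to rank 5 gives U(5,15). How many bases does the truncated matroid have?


Truncating U(6,15) to rank 5 gives U(5,15).
Bases of U(5,15) are all 5-element subsets of 15 elements.
Number of bases = C(15,5) = 15! / (5! * 10!) = 3003.

3003


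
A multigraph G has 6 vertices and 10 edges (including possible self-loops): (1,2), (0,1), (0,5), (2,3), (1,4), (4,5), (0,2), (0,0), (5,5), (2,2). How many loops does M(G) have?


In a graphic matroid, a loop is a self-loop edge (u,u) with rank 0.
Examining all 10 edges for self-loops...
Self-loops found: (0,0), (5,5), (2,2)
Number of loops = 3.

3


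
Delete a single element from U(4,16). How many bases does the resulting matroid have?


Deleting e from U(4,16) gives U(4,15) since n > r.
Bases of U(4,15) = C(15,4) = (15 * 14 * 13 * 12) / (1 * 2 * 3 * 4) = 1365.

1365


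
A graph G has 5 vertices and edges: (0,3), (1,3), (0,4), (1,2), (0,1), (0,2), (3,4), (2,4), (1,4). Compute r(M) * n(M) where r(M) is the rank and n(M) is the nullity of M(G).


r(M) = |V| - c = 5 - 1 = 4.
nullity = |E| - r(M) = 9 - 4 = 5.
Product = 4 * 5 = 20.

20


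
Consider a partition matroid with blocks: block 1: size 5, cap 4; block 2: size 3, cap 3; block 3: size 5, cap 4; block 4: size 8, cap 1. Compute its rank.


Rank of a partition matroid = sum of min(|Si|, ci) for each block.
= min(5,4) + min(3,3) + min(5,4) + min(8,1)
= 4 + 3 + 4 + 1
= 12.

12


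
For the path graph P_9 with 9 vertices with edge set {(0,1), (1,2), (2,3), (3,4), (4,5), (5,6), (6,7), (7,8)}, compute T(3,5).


A path on 9 vertices is a tree with 8 edges.
T(x,y) = x^(8) for any tree.
T(3,5) = 3^8 = 6561.

6561


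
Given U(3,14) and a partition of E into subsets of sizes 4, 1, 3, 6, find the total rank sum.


r(Ai) = min(|Ai|, 3) for each part.
Sum = min(4,3) + min(1,3) + min(3,3) + min(6,3)
    = 3 + 1 + 3 + 3
    = 10.

10


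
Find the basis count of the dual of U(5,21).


The dual of U(r,n) is U(n-r, n) = U(16,21).
Bases of U(16,21) are all (16)-element subsets.
|B(M*)| = C(21,16) = 20349.

20349


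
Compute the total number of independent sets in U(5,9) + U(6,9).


For a direct sum, |I(M1+M2)| = |I(M1)| * |I(M2)|.
|I(U(5,9))| = sum C(9,k) for k=0..5 = 382.
|I(U(6,9))| = sum C(9,k) for k=0..6 = 466.
Total = 382 * 466 = 178012.

178012


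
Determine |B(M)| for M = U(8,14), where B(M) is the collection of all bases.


Bases of U(8,14) are all 8-element subsets of the 14-element ground set.
Number of bases = C(14,8).
C(14,8) = 3003.

3003


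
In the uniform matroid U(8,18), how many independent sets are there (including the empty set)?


Independent sets of U(8,18) are all subsets of size <= 8.
Count = C(18,0) + C(18,1) + C(18,2) + C(18,3) + C(18,4) + C(18,5) + C(18,6) + C(18,7) + C(18,8)
     = 1 + 18 + 153 + 816 + 3060 + 8568 + 18564 + 31824 + 43758
     = 106762.

106762


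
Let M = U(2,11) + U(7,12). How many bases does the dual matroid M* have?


(M1+M2)* = M1* + M2*.
M1* = U(9,11), bases: C(11,9) = 55.
M2* = U(5,12), bases: C(12,5) = 792.
|B(M*)| = 55 * 792 = 43560.

43560


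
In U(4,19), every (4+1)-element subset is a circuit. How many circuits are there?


In U(4,19), circuits are the (5)-element subsets.
Any set of 5 elements is dependent, and removing any one element gives
an independent set of size 4, so it is a minimal dependent set.
Number of circuits = C(19,5) = 19! / (5! * 14!) = 11628.

11628


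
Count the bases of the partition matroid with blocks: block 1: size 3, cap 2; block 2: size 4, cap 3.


A basis picks exactly ci elements from block i.
Number of bases = product of C(|Si|, ci).
= C(3,2) * C(4,3)
= 3 * 4
= 12.

12


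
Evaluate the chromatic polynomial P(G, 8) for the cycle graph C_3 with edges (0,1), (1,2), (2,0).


P(C_3, k) = (k-1)^3 + (-1)^3*(k-1).
P(8) = (7)^3 - 7
= 343 - 7 = 336.

336


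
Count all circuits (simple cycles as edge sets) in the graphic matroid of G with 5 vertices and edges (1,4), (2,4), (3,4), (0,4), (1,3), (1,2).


A circuit in a graphic matroid = edge set of a simple cycle.
G has 5 vertices and 6 edges.
Enumerating all minimal edge subsets forming cycles...
Total circuits found: 3.

3


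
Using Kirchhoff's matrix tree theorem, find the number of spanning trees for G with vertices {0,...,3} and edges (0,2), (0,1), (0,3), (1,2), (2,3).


By Kirchhoff's matrix tree theorem, the number of spanning trees equals
the determinant of any cofactor of the Laplacian matrix L.
G has 4 vertices and 5 edges.
Computing the (3 x 3) cofactor determinant gives 8.

8


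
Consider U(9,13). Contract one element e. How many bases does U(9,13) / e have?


Contracting e from U(9,13) gives U(8,12).
Bases of U(8,12) = C(12,8) = 495.

495


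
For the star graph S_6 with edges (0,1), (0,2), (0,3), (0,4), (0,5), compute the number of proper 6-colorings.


P(tree, k) = k * (k-1)^(5) for any tree on 6 vertices.
P(6) = 6 * 5^5 = 6 * 3125 = 18750.

18750


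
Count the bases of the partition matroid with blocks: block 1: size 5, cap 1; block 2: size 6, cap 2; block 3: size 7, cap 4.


A basis picks exactly ci elements from block i.
Number of bases = product of C(|Si|, ci).
= C(5,1) * C(6,2) * C(7,4)
= 5 * 15 * 35
= 2625.

2625


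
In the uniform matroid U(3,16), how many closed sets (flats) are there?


Flats of U(3,16): every subset of size < 3 is a flat, plus E itself.
Count = (16 choose 0) + (16 choose 1) + (16 choose 2) + 1
     = 1 + 16 + 120 + 1
     = 138.

138


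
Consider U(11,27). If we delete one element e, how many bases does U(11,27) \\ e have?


Deleting e from U(11,27) gives U(11,26) since n > r.
Bases of U(11,26) = C(26,11) = 26! / (11! * 15!) = 7726160.

7726160


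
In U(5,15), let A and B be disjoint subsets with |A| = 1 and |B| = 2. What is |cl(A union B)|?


|A union B| = 1 + 2 = 3 (disjoint).
In U(5,15), cl(S) = S if |S| < 5, else cl(S) = E.
Since 3 < 5, cl(A union B) = A union B.
|cl(A union B)| = 3.

3


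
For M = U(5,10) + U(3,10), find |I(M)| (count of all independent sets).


For a direct sum, |I(M1+M2)| = |I(M1)| * |I(M2)|.
|I(U(5,10))| = sum C(10,k) for k=0..5 = 638.
|I(U(3,10))| = sum C(10,k) for k=0..3 = 176.
Total = 638 * 176 = 112288.

112288


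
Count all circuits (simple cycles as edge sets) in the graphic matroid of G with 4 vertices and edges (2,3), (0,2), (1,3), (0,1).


A circuit in a graphic matroid = edge set of a simple cycle.
G has 4 vertices and 4 edges.
Enumerating all minimal edge subsets forming cycles...
Total circuits found: 1.

1


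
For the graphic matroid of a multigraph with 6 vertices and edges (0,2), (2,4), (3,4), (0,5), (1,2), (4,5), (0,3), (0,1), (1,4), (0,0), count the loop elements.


In a graphic matroid, a loop is a self-loop edge (u,u) with rank 0.
Examining all 10 edges for self-loops...
Self-loops found: (0,0)
Number of loops = 1.

1


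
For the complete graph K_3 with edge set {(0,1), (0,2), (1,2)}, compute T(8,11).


T(K_3; x,y) = x^2 + x + y.
T(8,11) = 64 + 8 + 11 = 83.

83


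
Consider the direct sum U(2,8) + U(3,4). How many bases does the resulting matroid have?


Bases of a direct sum M1 + M2: |B| = |B(M1)| * |B(M2)|.
|B(U(2,8))| = C(8,2) = 28.
|B(U(3,4))| = C(4,3) = 4.
Total bases = 28 * 4 = 112.

112


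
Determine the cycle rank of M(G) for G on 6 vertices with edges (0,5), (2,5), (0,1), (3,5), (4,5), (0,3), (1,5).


Cycle rank (nullity) = |E| - r(M) = |E| - (|V| - c).
|E| = 7, |V| = 6, c = 1.
Nullity = 7 - (6 - 1) = 7 - 5 = 2.

2


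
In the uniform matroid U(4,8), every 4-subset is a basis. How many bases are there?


Bases of U(4,8) are all 4-element subsets of the 8-element ground set.
Number of bases = C(8,4).
C(8,4) = 8! / (4! * 4!) = 70.

70


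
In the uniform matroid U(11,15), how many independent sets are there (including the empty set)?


Independent sets of U(11,15) are all subsets of size <= 11.
Count = (15 choose 0) + (15 choose 1) + (15 choose 2) + (15 choose 3) + (15 choose 4) + (15 choose 5) + (15 choose 6) + (15 choose 7) + (15 choose 8) + (15 choose 9) + (15 choose 10) + (15 choose 11)
     = 1 + 15 + 105 + 455 + 1365 + 3003 + 5005 + 6435 + 6435 + 5005 + 3003 + 1365
     = 32192.

32192


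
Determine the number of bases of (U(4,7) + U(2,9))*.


(M1+M2)* = M1* + M2*.
M1* = U(3,7), bases: C(7,3) = 35.
M2* = U(7,9), bases: C(9,7) = 36.
|B(M*)| = 35 * 36 = 1260.

1260


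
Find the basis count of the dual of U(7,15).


The dual of U(r,n) is U(n-r, n) = U(8,15).
Bases of U(8,15) are all (8)-element subsets.
|B(M*)| = C(15,8) = 15! / (8! * 7!) = 6435.

6435


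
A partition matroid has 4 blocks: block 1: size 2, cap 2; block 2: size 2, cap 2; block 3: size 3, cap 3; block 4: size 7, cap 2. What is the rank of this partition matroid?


Rank of a partition matroid = sum of min(|Si|, ci) for each block.
= min(2,2) + min(2,2) + min(3,3) + min(7,2)
= 2 + 2 + 3 + 2
= 9.

9


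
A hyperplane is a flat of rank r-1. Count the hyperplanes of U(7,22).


Hyperplanes of U(7,22) are flats of rank 6.
In a uniform matroid, these are exactly the (6)-element subsets.
Count = C(22,6) = 22! / (6! * 16!) = 74613.

74613


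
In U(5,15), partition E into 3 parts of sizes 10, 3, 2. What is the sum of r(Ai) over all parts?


r(Ai) = min(|Ai|, 5) for each part.
Sum = min(10,5) + min(3,5) + min(2,5)
    = 5 + 3 + 2
    = 10.

10


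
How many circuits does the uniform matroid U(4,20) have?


In U(4,20), circuits are the (5)-element subsets.
Any set of 5 elements is dependent, and removing any one element gives
an independent set of size 4, so it is a minimal dependent set.
Number of circuits = C(20,5) = 15504.

15504


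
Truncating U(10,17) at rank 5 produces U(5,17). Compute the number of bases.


Truncating U(10,17) to rank 5 gives U(5,17).
Bases of U(5,17) are all 5-element subsets of 17 elements.
Number of bases = (17 choose 5) = 6188.

6188


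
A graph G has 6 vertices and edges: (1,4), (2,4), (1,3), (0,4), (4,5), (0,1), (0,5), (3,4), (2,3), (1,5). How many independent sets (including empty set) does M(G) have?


An independent set in a graphic matroid is an acyclic edge subset.
G has 6 vertices and 10 edges.
Enumerate all 2^10 = 1024 subsets, checking for acyclicity.
Total independent sets = 436.

436


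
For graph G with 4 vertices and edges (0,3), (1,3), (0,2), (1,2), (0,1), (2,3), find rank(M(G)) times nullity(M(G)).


r(M) = |V| - c = 4 - 1 = 3.
nullity = |E| - r(M) = 6 - 3 = 3.
Product = 3 * 3 = 9.

9


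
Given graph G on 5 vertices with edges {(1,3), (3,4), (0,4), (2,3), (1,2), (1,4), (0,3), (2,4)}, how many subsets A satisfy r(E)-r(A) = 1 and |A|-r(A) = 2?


R(x,y) = sum over A in 2^E of x^(r(E)-r(A)) * y^(|A|-r(A)).
G has 5 vertices, 8 edges. r(E) = 4.
Enumerate all 2^8 = 256 subsets.
Count subsets with r(E)-r(A)=1 and |A|-r(A)=2: 8.

8


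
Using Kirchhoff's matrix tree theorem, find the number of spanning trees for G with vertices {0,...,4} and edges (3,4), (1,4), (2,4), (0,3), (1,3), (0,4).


By Kirchhoff's matrix tree theorem, the number of spanning trees equals
the determinant of any cofactor of the Laplacian matrix L.
G has 5 vertices and 6 edges.
Computing the (4 x 4) cofactor determinant gives 8.

8


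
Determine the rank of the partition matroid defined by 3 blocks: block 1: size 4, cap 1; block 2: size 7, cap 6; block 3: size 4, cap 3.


Rank of a partition matroid = sum of min(|Si|, ci) for each block.
= min(4,1) + min(7,6) + min(4,3)
= 1 + 6 + 3
= 10.

10


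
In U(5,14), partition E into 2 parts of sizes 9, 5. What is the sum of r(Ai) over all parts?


r(Ai) = min(|Ai|, 5) for each part.
Sum = min(9,5) + min(5,5)
    = 5 + 5
    = 10.

10


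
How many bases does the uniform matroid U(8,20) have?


Bases of U(8,20) are all 8-element subsets of the 20-element ground set.
Number of bases = C(20,8).
(20 choose 8) = 125970.

125970


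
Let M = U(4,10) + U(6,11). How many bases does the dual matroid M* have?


(M1+M2)* = M1* + M2*.
M1* = U(6,10), bases: C(10,6) = 210.
M2* = U(5,11), bases: C(11,5) = 462.
|B(M*)| = 210 * 462 = 97020.

97020


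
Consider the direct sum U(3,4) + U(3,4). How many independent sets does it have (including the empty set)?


For a direct sum, |I(M1+M2)| = |I(M1)| * |I(M2)|.
|I(U(3,4))| = sum C(4,k) for k=0..3 = 15.
|I(U(3,4))| = sum C(4,k) for k=0..3 = 15.
Total = 15 * 15 = 225.

225


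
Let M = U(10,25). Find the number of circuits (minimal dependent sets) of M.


In U(10,25), circuits are the (11)-element subsets.
Any set of 11 elements is dependent, and removing any one element gives
an independent set of size 10, so it is a minimal dependent set.
Number of circuits = C(25,11) = 4457400.

4457400


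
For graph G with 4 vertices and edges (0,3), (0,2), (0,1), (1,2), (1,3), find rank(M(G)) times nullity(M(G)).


r(M) = |V| - c = 4 - 1 = 3.
nullity = |E| - r(M) = 5 - 3 = 2.
Product = 3 * 2 = 6.

6


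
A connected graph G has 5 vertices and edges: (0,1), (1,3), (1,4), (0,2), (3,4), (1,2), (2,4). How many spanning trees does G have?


By Kirchhoff's matrix tree theorem, the number of spanning trees equals
the determinant of any cofactor of the Laplacian matrix L.
G has 5 vertices and 7 edges.
Computing the (4 x 4) cofactor determinant gives 21.

21


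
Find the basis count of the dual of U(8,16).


The dual of U(r,n) is U(n-r, n) = U(8,16).
Bases of U(8,16) are all (8)-element subsets.
|B(M*)| = C(16,8) = 12870.

12870


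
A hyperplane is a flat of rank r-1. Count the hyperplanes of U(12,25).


Hyperplanes of U(12,25) are flats of rank 11.
In a uniform matroid, these are exactly the (11)-element subsets.
Count = (25 choose 11) = 4457400.

4457400


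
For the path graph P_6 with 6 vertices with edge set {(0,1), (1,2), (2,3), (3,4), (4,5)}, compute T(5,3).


A path on 6 vertices is a tree with 5 edges.
T(x,y) = x^(5) for any tree.
T(5,3) = 5^5 = 3125.

3125


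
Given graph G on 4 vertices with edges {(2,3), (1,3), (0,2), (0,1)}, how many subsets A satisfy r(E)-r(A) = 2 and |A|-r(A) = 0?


R(x,y) = sum over A in 2^E of x^(r(E)-r(A)) * y^(|A|-r(A)).
G has 4 vertices, 4 edges. r(E) = 3.
Enumerate all 2^4 = 16 subsets.
Count subsets with r(E)-r(A)=2 and |A|-r(A)=0: 4.

4


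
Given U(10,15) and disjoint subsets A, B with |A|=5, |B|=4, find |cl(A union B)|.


|A union B| = 5 + 4 = 9 (disjoint).
In U(10,15), cl(S) = S if |S| < 10, else cl(S) = E.
Since 9 < 10, cl(A union B) = A union B.
|cl(A union B)| = 9.

9


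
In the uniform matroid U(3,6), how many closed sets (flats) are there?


Flats of U(3,6): every subset of size < 3 is a flat, plus E itself.
Count = (6 choose 0) + (6 choose 1) + (6 choose 2) + 1
     = 1 + 6 + 15 + 1
     = 23.

23


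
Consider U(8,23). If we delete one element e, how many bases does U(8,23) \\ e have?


Deleting e from U(8,23) gives U(8,22) since n > r.
Bases of U(8,22) = (22 choose 8) = 319770.

319770


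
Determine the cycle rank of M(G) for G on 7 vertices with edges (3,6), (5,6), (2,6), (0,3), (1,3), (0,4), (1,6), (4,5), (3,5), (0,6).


Cycle rank (nullity) = |E| - r(M) = |E| - (|V| - c).
|E| = 10, |V| = 7, c = 1.
Nullity = 10 - (7 - 1) = 10 - 6 = 4.

4


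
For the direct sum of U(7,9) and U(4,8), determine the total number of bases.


Bases of a direct sum M1 + M2: |B| = |B(M1)| * |B(M2)|.
|B(U(7,9))| = C(9,7) = 36.
|B(U(4,8))| = C(8,4) = 70.
Total bases = 36 * 70 = 2520.

2520


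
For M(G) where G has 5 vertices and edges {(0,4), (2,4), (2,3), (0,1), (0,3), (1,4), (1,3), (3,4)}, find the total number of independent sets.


An independent set in a graphic matroid is an acyclic edge subset.
G has 5 vertices and 8 edges.
Enumerate all 2^8 = 256 subsets, checking for acyclicity.
Total independent sets = 128.

128


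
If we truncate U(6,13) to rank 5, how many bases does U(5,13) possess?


Truncating U(6,13) to rank 5 gives U(5,13).
Bases of U(5,13) are all 5-element subsets of 13 elements.
Number of bases = C(13,5) = 13! / (5! * 8!) = 1287.

1287


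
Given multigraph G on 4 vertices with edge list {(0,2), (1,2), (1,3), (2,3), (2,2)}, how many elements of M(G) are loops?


In a graphic matroid, a loop is a self-loop edge (u,u) with rank 0.
Examining all 5 edges for self-loops...
Self-loops found: (2,2)
Number of loops = 1.

1


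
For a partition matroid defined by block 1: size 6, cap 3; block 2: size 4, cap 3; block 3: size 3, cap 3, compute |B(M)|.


A basis picks exactly ci elements from block i.
Number of bases = product of C(|Si|, ci).
= C(6,3) * C(4,3) * C(3,3)
= 20 * 4 * 1
= 80.

80


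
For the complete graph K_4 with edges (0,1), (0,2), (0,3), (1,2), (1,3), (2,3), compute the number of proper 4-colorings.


P(K_4, k) = k(k-1)(k-2)...(k-3).
P(4) = (4) * (3) * (2) * (1) = 24.

24


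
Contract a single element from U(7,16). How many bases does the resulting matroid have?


Contracting e from U(7,16) gives U(6,15).
Bases of U(6,15) = (15 choose 6) = 5005.

5005


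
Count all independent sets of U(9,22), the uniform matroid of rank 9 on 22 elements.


Independent sets of U(9,22) are all subsets of size <= 9.
Count = (22 choose 0) + (22 choose 1) + (22 choose 2) + (22 choose 3) + (22 choose 4) + (22 choose 5) + (22 choose 6) + (22 choose 7) + (22 choose 8) + (22 choose 9)
     = 1 + 22 + 231 + 1540 + 7315 + 26334 + 74613 + 170544 + 319770 + 497420
     = 1097790.

1097790


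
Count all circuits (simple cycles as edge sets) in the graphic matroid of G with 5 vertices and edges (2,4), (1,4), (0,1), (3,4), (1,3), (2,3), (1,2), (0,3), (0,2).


A circuit in a graphic matroid = edge set of a simple cycle.
G has 5 vertices and 9 edges.
Enumerating all minimal edge subsets forming cycles...
Total circuits found: 22.

22


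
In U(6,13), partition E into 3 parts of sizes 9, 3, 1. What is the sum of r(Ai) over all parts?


r(Ai) = min(|Ai|, 6) for each part.
Sum = min(9,6) + min(3,6) + min(1,6)
    = 6 + 3 + 1
    = 10.

10


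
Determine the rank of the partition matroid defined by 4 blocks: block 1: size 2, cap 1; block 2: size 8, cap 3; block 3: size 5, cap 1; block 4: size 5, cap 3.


Rank of a partition matroid = sum of min(|Si|, ci) for each block.
= min(2,1) + min(8,3) + min(5,1) + min(5,3)
= 1 + 3 + 1 + 3
= 8.

8


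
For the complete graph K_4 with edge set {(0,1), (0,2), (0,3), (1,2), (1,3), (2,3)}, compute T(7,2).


T(K_4; x,y) = x^3 + 3x^2 + 4xy + 2x + y^3 + 3y^2 + 2y.
Substituting x=7, y=2:
= 343 + 147 + 56 + 14 + 8 + 12 + 4
= 584.

584


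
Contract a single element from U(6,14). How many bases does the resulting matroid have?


Contracting e from U(6,14) gives U(5,13).
Bases of U(5,13) = (13 choose 5) = 1287.

1287


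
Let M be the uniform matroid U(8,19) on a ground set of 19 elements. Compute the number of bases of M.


Bases of U(8,19) are all 8-element subsets of the 19-element ground set.
Number of bases = C(19,8).
C(19,8) = 75582.

75582


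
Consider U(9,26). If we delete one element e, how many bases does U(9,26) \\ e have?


Deleting e from U(9,26) gives U(9,25) since n > r.
Bases of U(9,25) = (25 choose 9) = 2042975.

2042975


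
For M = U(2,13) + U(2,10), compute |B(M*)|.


(M1+M2)* = M1* + M2*.
M1* = U(11,13), bases: C(13,11) = 78.
M2* = U(8,10), bases: C(10,8) = 45.
|B(M*)| = 78 * 45 = 3510.

3510


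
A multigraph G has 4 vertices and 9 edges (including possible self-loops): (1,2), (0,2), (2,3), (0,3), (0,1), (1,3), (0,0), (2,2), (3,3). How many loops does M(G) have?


In a graphic matroid, a loop is a self-loop edge (u,u) with rank 0.
Examining all 9 edges for self-loops...
Self-loops found: (0,0), (2,2), (3,3)
Number of loops = 3.

3


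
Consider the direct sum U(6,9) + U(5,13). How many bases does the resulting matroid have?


Bases of a direct sum M1 + M2: |B| = |B(M1)| * |B(M2)|.
|B(U(6,9))| = C(9,6) = 84.
|B(U(5,13))| = C(13,5) = 1287.
Total bases = 84 * 1287 = 108108.

108108


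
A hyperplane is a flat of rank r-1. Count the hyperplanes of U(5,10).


Hyperplanes of U(5,10) are flats of rank 4.
In a uniform matroid, these are exactly the (4)-element subsets.
Count = (10 choose 4) = 210.

210


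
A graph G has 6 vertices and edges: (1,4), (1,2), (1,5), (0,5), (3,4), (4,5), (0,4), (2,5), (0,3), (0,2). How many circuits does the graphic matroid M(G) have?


A circuit in a graphic matroid = edge set of a simple cycle.
G has 6 vertices and 10 edges.
Enumerating all minimal edge subsets forming cycles...
Total circuits found: 21.

21


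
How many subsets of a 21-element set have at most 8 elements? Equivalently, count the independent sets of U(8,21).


Independent sets of U(8,21) are all subsets of size <= 8.
Count = C(21,0) + C(21,1) + C(21,2) + C(21,3) + C(21,4) + C(21,5) + C(21,6) + C(21,7) + C(21,8)
     = 1 + 21 + 210 + 1330 + 5985 + 20349 + 54264 + 116280 + 203490
     = 401930.

401930


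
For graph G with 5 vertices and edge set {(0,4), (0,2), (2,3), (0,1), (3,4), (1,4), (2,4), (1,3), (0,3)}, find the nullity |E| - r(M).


Cycle rank (nullity) = |E| - r(M) = |E| - (|V| - c).
|E| = 9, |V| = 5, c = 1.
Nullity = 9 - (5 - 1) = 9 - 4 = 5.

5


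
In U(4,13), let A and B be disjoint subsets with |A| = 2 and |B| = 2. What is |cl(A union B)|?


|A union B| = 2 + 2 = 4 (disjoint).
In U(4,13), cl(S) = S if |S| < 4, else cl(S) = E.
Since 4 >= 4, cl(A union B) = E.
|cl(A union B)| = 13.

13


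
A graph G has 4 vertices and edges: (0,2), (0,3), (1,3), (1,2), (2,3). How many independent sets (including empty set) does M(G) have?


An independent set in a graphic matroid is an acyclic edge subset.
G has 4 vertices and 5 edges.
Enumerate all 2^5 = 32 subsets, checking for acyclicity.
Total independent sets = 24.

24


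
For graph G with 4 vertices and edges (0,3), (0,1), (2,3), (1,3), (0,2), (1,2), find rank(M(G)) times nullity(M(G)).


r(M) = |V| - c = 4 - 1 = 3.
nullity = |E| - r(M) = 6 - 3 = 3.
Product = 3 * 3 = 9.

9


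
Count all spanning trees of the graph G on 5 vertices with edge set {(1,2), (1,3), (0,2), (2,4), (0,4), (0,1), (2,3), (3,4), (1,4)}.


By Kirchhoff's matrix tree theorem, the number of spanning trees equals
the determinant of any cofactor of the Laplacian matrix L.
G has 5 vertices and 9 edges.
Computing the (4 x 4) cofactor determinant gives 75.

75


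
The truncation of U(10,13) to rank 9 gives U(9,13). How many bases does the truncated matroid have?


Truncating U(10,13) to rank 9 gives U(9,13).
Bases of U(9,13) are all 9-element subsets of 13 elements.
Number of bases = (13 choose 9) = 715.

715


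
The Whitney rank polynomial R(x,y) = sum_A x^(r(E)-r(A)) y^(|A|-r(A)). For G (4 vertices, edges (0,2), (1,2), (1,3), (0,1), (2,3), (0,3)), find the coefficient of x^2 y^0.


R(x,y) = sum over A in 2^E of x^(r(E)-r(A)) * y^(|A|-r(A)).
G has 4 vertices, 6 edges. r(E) = 3.
Enumerate all 2^6 = 64 subsets.
Count subsets with r(E)-r(A)=2 and |A|-r(A)=0: 6.

6


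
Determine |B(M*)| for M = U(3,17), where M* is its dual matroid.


The dual of U(r,n) is U(n-r, n) = U(14,17).
Bases of U(14,17) are all (14)-element subsets.
|B(M*)| = C(17,14) = 680.

680


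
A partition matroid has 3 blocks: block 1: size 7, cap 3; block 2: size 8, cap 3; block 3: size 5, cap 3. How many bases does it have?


A basis picks exactly ci elements from block i.
Number of bases = product of C(|Si|, ci).
= C(7,3) * C(8,3) * C(5,3)
= 35 * 56 * 10
= 19600.

19600


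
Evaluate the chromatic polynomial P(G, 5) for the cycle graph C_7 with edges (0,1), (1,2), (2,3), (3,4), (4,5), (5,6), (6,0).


P(C_7, k) = (k-1)^7 + (-1)^7*(k-1).
P(5) = (4)^7 - 4
= 16384 - 4 = 16380.

16380


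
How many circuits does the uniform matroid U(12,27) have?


In U(12,27), circuits are the (13)-element subsets.
Any set of 13 elements is dependent, and removing any one element gives
an independent set of size 12, so it is a minimal dependent set.
Number of circuits = (27 choose 13) = 20058300.

20058300


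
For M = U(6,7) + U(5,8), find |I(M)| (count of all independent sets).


For a direct sum, |I(M1+M2)| = |I(M1)| * |I(M2)|.
|I(U(6,7))| = sum C(7,k) for k=0..6 = 127.
|I(U(5,8))| = sum C(8,k) for k=0..5 = 219.
Total = 127 * 219 = 27813.

27813


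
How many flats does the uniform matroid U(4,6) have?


Flats of U(4,6): every subset of size < 4 is a flat, plus E itself.
Count = (6 choose 0) + (6 choose 1) + (6 choose 2) + (6 choose 3) + 1
     = 1 + 6 + 15 + 20 + 1
     = 43.

43


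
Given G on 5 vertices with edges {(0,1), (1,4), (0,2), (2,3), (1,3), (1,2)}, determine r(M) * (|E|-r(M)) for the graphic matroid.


r(M) = |V| - c = 5 - 1 = 4.
nullity = |E| - r(M) = 6 - 4 = 2.
Product = 4 * 2 = 8.

8


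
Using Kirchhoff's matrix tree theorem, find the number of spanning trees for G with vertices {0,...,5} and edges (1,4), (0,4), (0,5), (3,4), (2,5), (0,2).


By Kirchhoff's matrix tree theorem, the number of spanning trees equals
the determinant of any cofactor of the Laplacian matrix L.
G has 6 vertices and 6 edges.
Computing the (5 x 5) cofactor determinant gives 3.

3


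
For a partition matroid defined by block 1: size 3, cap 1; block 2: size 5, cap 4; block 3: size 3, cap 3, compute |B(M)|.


A basis picks exactly ci elements from block i.
Number of bases = product of C(|Si|, ci).
= C(3,1) * C(5,4) * C(3,3)
= 3 * 5 * 1
= 15.

15


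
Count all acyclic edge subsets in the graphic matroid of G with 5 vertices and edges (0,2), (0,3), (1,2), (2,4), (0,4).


An independent set in a graphic matroid is an acyclic edge subset.
G has 5 vertices and 5 edges.
Enumerate all 2^5 = 32 subsets, checking for acyclicity.
Total independent sets = 28.

28


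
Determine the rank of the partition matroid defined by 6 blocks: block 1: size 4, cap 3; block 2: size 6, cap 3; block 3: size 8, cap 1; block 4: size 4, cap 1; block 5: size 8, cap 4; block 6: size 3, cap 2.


Rank of a partition matroid = sum of min(|Si|, ci) for each block.
= min(4,3) + min(6,3) + min(8,1) + min(4,1) + min(8,4) + min(3,2)
= 3 + 3 + 1 + 1 + 4 + 2
= 14.

14


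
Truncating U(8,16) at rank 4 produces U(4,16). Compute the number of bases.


Truncating U(8,16) to rank 4 gives U(4,16).
Bases of U(4,16) are all 4-element subsets of 16 elements.
Number of bases = (16 choose 4) = 1820.

1820


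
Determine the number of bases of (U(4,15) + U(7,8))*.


(M1+M2)* = M1* + M2*.
M1* = U(11,15), bases: C(15,11) = 1365.
M2* = U(1,8), bases: C(8,1) = 8.
|B(M*)| = 1365 * 8 = 10920.

10920


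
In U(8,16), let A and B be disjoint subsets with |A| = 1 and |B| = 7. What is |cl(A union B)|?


|A union B| = 1 + 7 = 8 (disjoint).
In U(8,16), cl(S) = S if |S| < 8, else cl(S) = E.
Since 8 >= 8, cl(A union B) = E.
|cl(A union B)| = 16.

16


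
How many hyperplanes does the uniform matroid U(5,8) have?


Hyperplanes of U(5,8) are flats of rank 4.
In a uniform matroid, these are exactly the (4)-element subsets.
Count = (8 choose 4) = 70.

70


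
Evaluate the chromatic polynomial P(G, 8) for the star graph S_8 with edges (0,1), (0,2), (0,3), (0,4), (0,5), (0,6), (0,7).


P(tree, k) = k * (k-1)^(7) for any tree on 8 vertices.
P(8) = 8 * 7^7 = 8 * 823543 = 6588344.

6588344


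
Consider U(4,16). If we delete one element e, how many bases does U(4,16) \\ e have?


Deleting e from U(4,16) gives U(4,15) since n > r.
Bases of U(4,15) = (15 choose 4) = 1365.

1365


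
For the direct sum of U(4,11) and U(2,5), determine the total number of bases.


Bases of a direct sum M1 + M2: |B| = |B(M1)| * |B(M2)|.
|B(U(4,11))| = C(11,4) = 330.
|B(U(2,5))| = C(5,2) = 10.
Total bases = 330 * 10 = 3300.

3300


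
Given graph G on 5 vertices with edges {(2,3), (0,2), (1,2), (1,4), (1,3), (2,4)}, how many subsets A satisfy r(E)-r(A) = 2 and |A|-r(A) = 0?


R(x,y) = sum over A in 2^E of x^(r(E)-r(A)) * y^(|A|-r(A)).
G has 5 vertices, 6 edges. r(E) = 4.
Enumerate all 2^6 = 64 subsets.
Count subsets with r(E)-r(A)=2 and |A|-r(A)=0: 15.

15


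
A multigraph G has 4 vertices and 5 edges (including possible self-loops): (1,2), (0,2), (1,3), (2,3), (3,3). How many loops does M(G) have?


In a graphic matroid, a loop is a self-loop edge (u,u) with rank 0.
Examining all 5 edges for self-loops...
Self-loops found: (3,3)
Number of loops = 1.

1


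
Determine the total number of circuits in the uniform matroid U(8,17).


In U(8,17), circuits are the (9)-element subsets.
Any set of 9 elements is dependent, and removing any one element gives
an independent set of size 8, so it is a minimal dependent set.
Number of circuits = C(17,9) = 17! / (9! * 8!) = 24310.

24310


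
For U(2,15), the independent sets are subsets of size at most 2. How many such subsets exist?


Independent sets of U(2,15) are all subsets of size <= 2.
Count = (15 choose 0) + (15 choose 1) + (15 choose 2)
     = 1 + 15 + 105
     = 121.

121


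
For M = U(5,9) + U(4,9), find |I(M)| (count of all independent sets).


For a direct sum, |I(M1+M2)| = |I(M1)| * |I(M2)|.
|I(U(5,9))| = sum C(9,k) for k=0..5 = 382.
|I(U(4,9))| = sum C(9,k) for k=0..4 = 256.
Total = 382 * 256 = 97792.

97792


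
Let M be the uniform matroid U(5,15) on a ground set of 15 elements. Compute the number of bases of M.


Bases of U(5,15) are all 5-element subsets of the 15-element ground set.
Number of bases = C(15,5).
(15 choose 5) = 3003.

3003


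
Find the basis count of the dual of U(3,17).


The dual of U(r,n) is U(n-r, n) = U(14,17).
Bases of U(14,17) are all (14)-element subsets.
|B(M*)| = C(17,14) = 17! / (14! * 3!) = 680.

680


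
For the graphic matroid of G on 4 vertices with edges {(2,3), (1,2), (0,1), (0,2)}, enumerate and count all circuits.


A circuit in a graphic matroid = edge set of a simple cycle.
G has 4 vertices and 4 edges.
Enumerating all minimal edge subsets forming cycles...
Total circuits found: 1.

1


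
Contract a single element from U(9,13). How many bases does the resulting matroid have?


Contracting e from U(9,13) gives U(8,12).
Bases of U(8,12) = C(12,8) = 495.

495


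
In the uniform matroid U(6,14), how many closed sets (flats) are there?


Flats of U(6,14): every subset of size < 6 is a flat, plus E itself.
Count = C(14,0) + C(14,1) + C(14,2) + C(14,3) + C(14,4) + C(14,5) + 1
     = 1 + 14 + 91 + 364 + 1001 + 2002 + 1
     = 3474.

3474


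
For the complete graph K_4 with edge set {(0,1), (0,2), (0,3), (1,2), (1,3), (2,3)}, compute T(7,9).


T(K_4; x,y) = x^3 + 3x^2 + 4xy + 2x + y^3 + 3y^2 + 2y.
Substituting x=7, y=9:
= 343 + 147 + 252 + 14 + 729 + 243 + 18
= 1746.

1746


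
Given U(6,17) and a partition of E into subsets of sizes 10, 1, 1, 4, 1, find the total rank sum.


r(Ai) = min(|Ai|, 6) for each part.
Sum = min(10,6) + min(1,6) + min(1,6) + min(4,6) + min(1,6)
    = 6 + 1 + 1 + 4 + 1
    = 13.

13


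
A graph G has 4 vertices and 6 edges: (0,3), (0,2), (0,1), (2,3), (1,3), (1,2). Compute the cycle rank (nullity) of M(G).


Cycle rank (nullity) = |E| - r(M) = |E| - (|V| - c).
|E| = 6, |V| = 4, c = 1.
Nullity = 6 - (4 - 1) = 6 - 3 = 3.

3


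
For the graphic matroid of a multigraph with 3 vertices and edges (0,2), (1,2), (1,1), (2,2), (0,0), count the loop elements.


In a graphic matroid, a loop is a self-loop edge (u,u) with rank 0.
Examining all 5 edges for self-loops...
Self-loops found: (1,1), (2,2), (0,0)
Number of loops = 3.

3


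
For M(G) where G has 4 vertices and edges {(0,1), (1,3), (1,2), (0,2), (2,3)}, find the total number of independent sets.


An independent set in a graphic matroid is an acyclic edge subset.
G has 4 vertices and 5 edges.
Enumerate all 2^5 = 32 subsets, checking for acyclicity.
Total independent sets = 24.

24


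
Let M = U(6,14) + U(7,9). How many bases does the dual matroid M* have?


(M1+M2)* = M1* + M2*.
M1* = U(8,14), bases: C(14,8) = 3003.
M2* = U(2,9), bases: C(9,2) = 36.
|B(M*)| = 3003 * 36 = 108108.

108108


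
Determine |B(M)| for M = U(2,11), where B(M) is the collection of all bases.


Bases of U(2,11) are all 2-element subsets of the 11-element ground set.
Number of bases = C(11,2).
C(11,2) = (11 * 10) / (1 * 2) = 55.

55


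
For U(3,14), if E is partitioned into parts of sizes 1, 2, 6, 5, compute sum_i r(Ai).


r(Ai) = min(|Ai|, 3) for each part.
Sum = min(1,3) + min(2,3) + min(6,3) + min(5,3)
    = 1 + 2 + 3 + 3
    = 9.

9


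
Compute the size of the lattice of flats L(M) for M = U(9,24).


Flats of U(9,24): every subset of size < 9 is a flat, plus E itself.
Count = (24 choose 0) + (24 choose 1) + (24 choose 2) + (24 choose 3) + (24 choose 4) + (24 choose 5) + (24 choose 6) + (24 choose 7) + (24 choose 8) + 1
     = 1 + 24 + 276 + 2024 + 10626 + 42504 + 134596 + 346104 + 735471 + 1
     = 1271627.

1271627


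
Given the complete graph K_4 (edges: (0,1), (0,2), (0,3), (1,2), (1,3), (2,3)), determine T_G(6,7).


T(K_4; x,y) = x^3 + 3x^2 + 4xy + 2x + y^3 + 3y^2 + 2y.
Substituting x=6, y=7:
= 216 + 108 + 168 + 12 + 343 + 147 + 14
= 1008.

1008


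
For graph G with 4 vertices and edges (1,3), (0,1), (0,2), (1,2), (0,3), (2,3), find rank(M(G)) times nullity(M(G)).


r(M) = |V| - c = 4 - 1 = 3.
nullity = |E| - r(M) = 6 - 3 = 3.
Product = 3 * 3 = 9.

9


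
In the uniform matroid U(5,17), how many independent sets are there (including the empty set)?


Independent sets of U(5,17) are all subsets of size <= 5.
Count = C(17,0) + C(17,1) + C(17,2) + C(17,3) + C(17,4) + C(17,5)
     = 1 + 17 + 136 + 680 + 2380 + 6188
     = 9402.

9402


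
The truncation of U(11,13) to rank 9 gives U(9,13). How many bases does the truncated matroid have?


Truncating U(11,13) to rank 9 gives U(9,13).
Bases of U(9,13) are all 9-element subsets of 13 elements.
Number of bases = C(13,9) = 13! / (9! * 4!) = 715.

715


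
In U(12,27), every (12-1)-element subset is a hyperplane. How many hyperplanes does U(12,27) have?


Hyperplanes of U(12,27) are flats of rank 11.
In a uniform matroid, these are exactly the (11)-element subsets.
Count = C(27,11) = 13037895.

13037895


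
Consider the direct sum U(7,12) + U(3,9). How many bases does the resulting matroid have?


Bases of a direct sum M1 + M2: |B| = |B(M1)| * |B(M2)|.
|B(U(7,12))| = C(12,7) = 792.
|B(U(3,9))| = C(9,3) = 84.
Total bases = 792 * 84 = 66528.

66528


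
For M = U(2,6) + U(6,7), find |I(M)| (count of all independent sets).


For a direct sum, |I(M1+M2)| = |I(M1)| * |I(M2)|.
|I(U(2,6))| = sum C(6,k) for k=0..2 = 22.
|I(U(6,7))| = sum C(7,k) for k=0..6 = 127.
Total = 22 * 127 = 2794.

2794
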